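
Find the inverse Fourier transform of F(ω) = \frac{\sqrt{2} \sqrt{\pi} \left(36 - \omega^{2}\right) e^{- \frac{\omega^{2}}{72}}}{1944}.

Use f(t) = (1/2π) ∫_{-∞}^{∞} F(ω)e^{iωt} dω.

f(t) = 4 t^{2} e^{- 18 t^{2}}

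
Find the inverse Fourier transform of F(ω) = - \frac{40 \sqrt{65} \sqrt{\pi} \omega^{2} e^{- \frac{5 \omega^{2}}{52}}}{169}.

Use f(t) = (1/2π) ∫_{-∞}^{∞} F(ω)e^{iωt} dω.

f(t) = 8 \left(\frac{52 t^{2}}{5} - 2\right) e^{- \frac{13 t^{2}}{5}}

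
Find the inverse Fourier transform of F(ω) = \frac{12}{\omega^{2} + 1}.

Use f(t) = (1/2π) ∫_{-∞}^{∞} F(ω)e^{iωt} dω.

f(t) = 6 e^{- \left|{t}\right|}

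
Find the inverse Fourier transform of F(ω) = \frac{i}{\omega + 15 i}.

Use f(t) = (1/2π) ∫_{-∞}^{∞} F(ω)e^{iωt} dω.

f(t) = e^{15 t} u\left(- t\right)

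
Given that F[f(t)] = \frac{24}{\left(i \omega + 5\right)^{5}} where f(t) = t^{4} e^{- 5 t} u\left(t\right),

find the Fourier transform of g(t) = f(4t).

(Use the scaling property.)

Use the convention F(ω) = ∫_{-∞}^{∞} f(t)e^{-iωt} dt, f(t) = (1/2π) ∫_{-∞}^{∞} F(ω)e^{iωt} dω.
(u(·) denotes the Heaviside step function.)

F[g](ω) = \frac{6144}{\left(i \omega + 20\right)^{5}}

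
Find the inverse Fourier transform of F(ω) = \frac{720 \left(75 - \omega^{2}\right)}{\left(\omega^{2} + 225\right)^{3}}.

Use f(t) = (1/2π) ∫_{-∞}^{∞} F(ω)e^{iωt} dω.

f(t) = 4 t^{2} e^{- 15 \left|{t}\right|}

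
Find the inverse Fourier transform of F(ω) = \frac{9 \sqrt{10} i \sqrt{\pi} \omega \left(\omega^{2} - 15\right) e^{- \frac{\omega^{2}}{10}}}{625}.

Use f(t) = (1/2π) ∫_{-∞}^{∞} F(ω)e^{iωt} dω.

f(t) = 9 t^{3} e^{- \frac{5 t^{2}}{2}}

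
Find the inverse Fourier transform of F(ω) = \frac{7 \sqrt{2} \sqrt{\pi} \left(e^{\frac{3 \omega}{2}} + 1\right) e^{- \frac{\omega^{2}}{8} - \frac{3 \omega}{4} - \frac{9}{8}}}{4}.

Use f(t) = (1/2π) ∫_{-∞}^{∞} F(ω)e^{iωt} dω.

f(t) = 7 e^{- 2 t^{2}} \cos{\left(3 t \right)}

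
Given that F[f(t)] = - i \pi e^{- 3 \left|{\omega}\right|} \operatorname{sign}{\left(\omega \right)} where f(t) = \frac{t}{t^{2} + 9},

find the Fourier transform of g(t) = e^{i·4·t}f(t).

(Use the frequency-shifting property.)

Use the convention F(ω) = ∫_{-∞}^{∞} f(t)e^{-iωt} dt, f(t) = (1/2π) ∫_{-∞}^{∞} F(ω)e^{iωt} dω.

F[g](ω) = - i \pi e^{- 3 \left|{\omega - 4}\right|} \operatorname{sign}{\left(\omega - 4 \right)}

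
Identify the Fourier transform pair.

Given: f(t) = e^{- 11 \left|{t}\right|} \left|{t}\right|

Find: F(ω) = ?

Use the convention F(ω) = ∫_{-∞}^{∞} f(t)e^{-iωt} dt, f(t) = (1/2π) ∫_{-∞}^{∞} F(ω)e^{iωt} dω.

F(ω) = \frac{2 \left(121 - \omega^{2}\right)}{\left(\omega^{2} + 121\right)^{2}}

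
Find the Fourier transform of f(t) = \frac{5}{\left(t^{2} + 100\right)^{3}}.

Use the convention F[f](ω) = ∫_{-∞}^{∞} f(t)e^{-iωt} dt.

F(ω) = \frac{\pi \left(100 \omega^{2} + 30 \left|{\omega}\right| + 3\right) e^{- 10 \left|{\omega}\right|}}{160000}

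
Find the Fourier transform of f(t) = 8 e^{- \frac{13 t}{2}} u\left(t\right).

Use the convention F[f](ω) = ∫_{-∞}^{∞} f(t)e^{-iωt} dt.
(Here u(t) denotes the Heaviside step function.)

F(ω) = \frac{16}{2 i \omega + 13}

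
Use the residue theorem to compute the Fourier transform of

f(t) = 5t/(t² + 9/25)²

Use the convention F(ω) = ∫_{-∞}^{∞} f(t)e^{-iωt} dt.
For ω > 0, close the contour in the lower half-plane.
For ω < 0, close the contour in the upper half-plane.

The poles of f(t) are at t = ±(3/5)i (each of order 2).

Let g(z) = f(z)e^{-iωz}; for large |z| the factor e^{-iωz} decays in the lower half-plane when ω > 0 and in the upper half-plane when ω < 0.

Case ω > 0 (lower half-plane, clockwise contour ⇒ F(ω) = -2πi·ΣRes):
  Res_{z = - \frac{3 i}{5}} g(z) = \frac{25 \omega e^{- \frac{3 \omega}{5}}}{12} (pole of order 2)
  F(ω) = -2πi·ΣRes = - \frac{25 i \pi \omega e^{- \frac{3 \omega}{5}}}{6}

Case ω < 0 (upper half-plane, counterclockwise contour ⇒ F(ω) = +2πi·ΣRes):
  Res_{z = \frac{3 i}{5}} g(z) = - \frac{25 \omega e^{\frac{3 \omega}{5}}}{12} (pole of order 2)
  F(ω) = 2πi·ΣRes = - \frac{25 i \pi \omega e^{\frac{3 \omega}{5}}}{6}

Both cases combine into a single formula in |ω|:

F(ω) = - \frac{25 i \pi \omega e^{- \frac{3 \left|{\omega}\right|}{5}}}{6}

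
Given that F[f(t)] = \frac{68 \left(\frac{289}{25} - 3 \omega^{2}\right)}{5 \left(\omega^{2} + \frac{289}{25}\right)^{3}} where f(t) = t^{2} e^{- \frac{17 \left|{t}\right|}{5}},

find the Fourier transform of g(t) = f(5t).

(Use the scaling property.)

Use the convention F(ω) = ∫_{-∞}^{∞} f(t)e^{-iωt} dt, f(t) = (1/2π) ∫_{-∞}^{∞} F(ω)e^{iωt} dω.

F[g](ω) = \frac{1700 \left(289 - 3 \omega^{2}\right)}{\left(\omega^{2} + 289\right)^{3}}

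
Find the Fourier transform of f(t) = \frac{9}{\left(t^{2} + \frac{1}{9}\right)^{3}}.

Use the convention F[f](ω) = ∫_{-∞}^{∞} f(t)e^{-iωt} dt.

F(ω) = \frac{243 \pi \left(\omega^{2} + 9 \left|{\omega}\right| + 27\right) e^{- \frac{\left|{\omega}\right|}{3}}}{8}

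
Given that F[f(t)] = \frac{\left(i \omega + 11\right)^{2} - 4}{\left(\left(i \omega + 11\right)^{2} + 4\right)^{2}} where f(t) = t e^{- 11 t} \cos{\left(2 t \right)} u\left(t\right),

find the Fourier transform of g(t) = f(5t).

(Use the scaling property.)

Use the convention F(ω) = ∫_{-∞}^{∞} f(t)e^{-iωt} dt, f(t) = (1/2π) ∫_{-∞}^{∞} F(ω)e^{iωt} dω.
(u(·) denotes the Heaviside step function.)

F[g](ω) = \frac{5 \left(\left(i \omega + 55\right)^{2} - 100\right)}{\left(\left(i \omega + 55\right)^{2} + 100\right)^{2}}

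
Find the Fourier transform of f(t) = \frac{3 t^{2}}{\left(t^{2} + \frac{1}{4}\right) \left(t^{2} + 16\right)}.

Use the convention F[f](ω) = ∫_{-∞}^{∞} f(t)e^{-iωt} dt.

F(ω) = \frac{16 \pi e^{- 4 \left|{\omega}\right|}}{21} - \frac{2 \pi e^{- \frac{\left|{\omega}\right|}{2}}}{21}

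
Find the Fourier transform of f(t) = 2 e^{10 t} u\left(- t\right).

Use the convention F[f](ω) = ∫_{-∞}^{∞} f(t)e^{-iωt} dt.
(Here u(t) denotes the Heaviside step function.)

F(ω) = - \frac{2}{i \omega - 10}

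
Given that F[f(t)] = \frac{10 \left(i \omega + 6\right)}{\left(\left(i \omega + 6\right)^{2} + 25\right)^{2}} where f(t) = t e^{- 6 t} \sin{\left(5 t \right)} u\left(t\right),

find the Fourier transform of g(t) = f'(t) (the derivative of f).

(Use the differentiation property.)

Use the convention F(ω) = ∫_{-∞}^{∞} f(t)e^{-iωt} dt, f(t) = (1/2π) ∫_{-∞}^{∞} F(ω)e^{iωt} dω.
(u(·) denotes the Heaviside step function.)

F[g](ω) = \frac{10 i \omega \left(i \omega + 6\right)}{\left(\left(i \omega + 6\right)^{2} + 25\right)^{2}}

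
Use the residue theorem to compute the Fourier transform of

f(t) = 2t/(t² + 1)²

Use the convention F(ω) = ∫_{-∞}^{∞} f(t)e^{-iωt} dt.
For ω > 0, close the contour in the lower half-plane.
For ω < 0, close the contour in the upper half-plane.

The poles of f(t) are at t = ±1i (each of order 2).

Let g(z) = f(z)e^{-iωz}; for large |z| the factor e^{-iωz} decays in the lower half-plane when ω > 0 and in the upper half-plane when ω < 0.

Case ω > 0 (lower half-plane, clockwise contour ⇒ F(ω) = -2πi·ΣRes):
  Res_{z = - i} g(z) = \frac{\omega e^{- \omega}}{2} (pole of order 2)
  F(ω) = -2πi·ΣRes = - i \pi \omega e^{- \omega}

Case ω < 0 (upper half-plane, counterclockwise contour ⇒ F(ω) = +2πi·ΣRes):
  Res_{z = i} g(z) = - \frac{\omega e^{\omega}}{2} (pole of order 2)
  F(ω) = 2πi·ΣRes = - i \pi \omega e^{\omega}

Both cases combine into a single formula in |ω|:

F(ω) = - i \pi \omega e^{- \left|{\omega}\right|}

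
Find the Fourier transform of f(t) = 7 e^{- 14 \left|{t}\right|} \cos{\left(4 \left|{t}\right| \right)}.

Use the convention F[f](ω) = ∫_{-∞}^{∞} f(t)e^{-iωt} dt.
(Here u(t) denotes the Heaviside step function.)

F(ω) = \frac{196 \left(\omega^{2} + 212\right)}{\omega^{4} + 360 \omega^{2} + 44944}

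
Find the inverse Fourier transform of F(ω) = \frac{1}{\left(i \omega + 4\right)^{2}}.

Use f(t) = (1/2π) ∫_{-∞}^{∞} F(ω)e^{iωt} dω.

f(t) = t e^{- 4 t} u\left(t\right)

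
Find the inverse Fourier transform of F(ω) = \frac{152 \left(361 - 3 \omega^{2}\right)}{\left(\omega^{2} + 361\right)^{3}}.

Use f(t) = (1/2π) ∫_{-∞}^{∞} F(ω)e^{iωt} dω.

f(t) = 2 t^{2} e^{- 19 \left|{t}\right|}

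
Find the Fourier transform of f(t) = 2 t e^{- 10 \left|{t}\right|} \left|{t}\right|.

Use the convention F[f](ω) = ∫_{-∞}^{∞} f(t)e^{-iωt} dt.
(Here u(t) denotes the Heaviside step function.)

F(ω) = \frac{8 i \omega \left(\omega^{2} - 300\right)}{\left(\omega^{2} + 100\right)^{3}}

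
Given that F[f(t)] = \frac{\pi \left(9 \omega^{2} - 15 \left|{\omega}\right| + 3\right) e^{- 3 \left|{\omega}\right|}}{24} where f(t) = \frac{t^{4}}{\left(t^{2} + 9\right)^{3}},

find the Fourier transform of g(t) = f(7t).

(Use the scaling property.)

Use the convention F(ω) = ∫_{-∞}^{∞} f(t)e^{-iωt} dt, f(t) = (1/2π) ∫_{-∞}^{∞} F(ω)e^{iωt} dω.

F[g](ω) = \frac{\pi \left(3 \omega^{2} - 35 \left|{\omega}\right| + 49\right) e^{- \frac{3 \left|{\omega}\right|}{7}}}{2744}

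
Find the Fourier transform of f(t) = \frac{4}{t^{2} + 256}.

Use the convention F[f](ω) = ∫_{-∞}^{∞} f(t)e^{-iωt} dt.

F(ω) = \frac{\pi e^{- 16 \left|{\omega}\right|}}{4}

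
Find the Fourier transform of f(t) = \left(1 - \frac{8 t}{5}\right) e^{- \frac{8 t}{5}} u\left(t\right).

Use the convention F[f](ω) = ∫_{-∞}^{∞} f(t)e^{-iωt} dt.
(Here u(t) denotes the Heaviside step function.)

F(ω) = \frac{25 i \omega}{- 25 \omega^{2} + 80 i \omega + 64}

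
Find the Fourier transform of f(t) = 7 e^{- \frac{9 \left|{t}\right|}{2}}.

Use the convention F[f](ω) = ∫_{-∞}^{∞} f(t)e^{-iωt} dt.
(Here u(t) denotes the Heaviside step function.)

F(ω) = \frac{252}{4 \omega^{2} + 81}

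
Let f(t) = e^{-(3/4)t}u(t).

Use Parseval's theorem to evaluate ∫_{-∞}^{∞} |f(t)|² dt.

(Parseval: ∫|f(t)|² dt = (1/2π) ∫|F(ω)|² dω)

∫|f(t)|² dt = \frac{2}{3}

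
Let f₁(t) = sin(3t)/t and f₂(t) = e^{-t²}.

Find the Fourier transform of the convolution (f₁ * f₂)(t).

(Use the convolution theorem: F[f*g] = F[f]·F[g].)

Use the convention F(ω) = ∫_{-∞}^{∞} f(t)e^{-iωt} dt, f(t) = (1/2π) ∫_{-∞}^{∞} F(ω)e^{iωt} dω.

F[f₁*f₂](ω) = \begin{cases} \pi^{\frac{3}{2}} e^{- \frac{\omega^{2}}{4}} & \text{for}\: \omega > -3 \wedge \omega < 3 \\0 & \text{otherwise} \end{cases}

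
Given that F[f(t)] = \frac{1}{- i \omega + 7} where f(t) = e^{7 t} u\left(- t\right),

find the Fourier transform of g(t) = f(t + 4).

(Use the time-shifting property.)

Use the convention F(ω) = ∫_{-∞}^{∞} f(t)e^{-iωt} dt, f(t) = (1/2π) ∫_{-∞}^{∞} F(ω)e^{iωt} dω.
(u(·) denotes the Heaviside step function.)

F[g](ω) = - \frac{e^{4 i \omega}}{i \omega - 7}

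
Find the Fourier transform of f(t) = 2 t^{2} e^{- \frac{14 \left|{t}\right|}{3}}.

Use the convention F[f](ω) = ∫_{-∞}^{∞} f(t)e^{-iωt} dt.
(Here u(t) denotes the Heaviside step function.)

F(ω) = \frac{3024 \left(196 - 27 \omega^{2}\right)}{\left(9 \omega^{2} + 196\right)^{3}}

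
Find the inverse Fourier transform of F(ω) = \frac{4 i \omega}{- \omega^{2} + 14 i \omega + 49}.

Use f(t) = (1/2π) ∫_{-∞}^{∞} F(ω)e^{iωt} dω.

f(t) = 4 \left(1 - 7 t\right) e^{- 7 t} u\left(t\right)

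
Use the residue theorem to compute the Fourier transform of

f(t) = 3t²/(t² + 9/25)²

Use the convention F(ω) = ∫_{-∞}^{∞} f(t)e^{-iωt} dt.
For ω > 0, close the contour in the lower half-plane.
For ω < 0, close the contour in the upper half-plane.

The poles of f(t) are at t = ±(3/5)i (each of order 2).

Let g(z) = f(z)e^{-iωz}; for large |z| the factor e^{-iωz} decays in the lower half-plane when ω > 0 and in the upper half-plane when ω < 0.

Case ω > 0 (lower half-plane, clockwise contour ⇒ F(ω) = -2πi·ΣRes):
  Res_{z = - \frac{3 i}{5}} g(z) = \frac{i \left(5 - 3 \omega\right) e^{- \frac{3 \omega}{5}}}{4} (pole of order 2)
  F(ω) = -2πi·ΣRes = \frac{\pi \left(5 - 3 \omega\right) e^{- \frac{3 \omega}{5}}}{2}

Case ω < 0 (upper half-plane, counterclockwise contour ⇒ F(ω) = +2πi·ΣRes):
  Res_{z = \frac{3 i}{5}} g(z) = \frac{i \left(- 3 \omega - 5\right) e^{\frac{3 \omega}{5}}}{4} (pole of order 2)
  F(ω) = 2πi·ΣRes = \frac{\pi \left(3 \omega + 5\right) e^{\frac{3 \omega}{5}}}{2}

Both cases combine into a single formula in |ω|:

F(ω) = \frac{\pi \left(5 - 3 \left|{\omega}\right|\right) e^{- \frac{3 \left|{\omega}\right|}{5}}}{2}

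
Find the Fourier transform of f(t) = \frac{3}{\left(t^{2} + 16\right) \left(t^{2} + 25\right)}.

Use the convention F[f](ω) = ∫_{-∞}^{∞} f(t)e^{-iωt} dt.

F(ω) = \frac{\pi \left(5 e^{\left|{\omega}\right|} - 4\right) e^{- 5 \left|{\omega}\right|}}{60}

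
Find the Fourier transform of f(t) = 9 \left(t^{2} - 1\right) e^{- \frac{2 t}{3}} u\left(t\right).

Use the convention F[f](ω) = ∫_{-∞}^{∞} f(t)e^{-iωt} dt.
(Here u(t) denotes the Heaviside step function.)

F(ω) = \frac{27 \left(54 i \omega - \left(3 i \omega + 2\right)^{3} + 36\right)}{\left(3 i \omega + 2\right)^{4}}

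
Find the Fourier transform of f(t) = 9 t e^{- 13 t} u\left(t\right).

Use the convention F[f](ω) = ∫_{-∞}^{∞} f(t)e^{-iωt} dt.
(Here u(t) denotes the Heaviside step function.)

F(ω) = \frac{9}{\left(i \omega + 13\right)^{2}}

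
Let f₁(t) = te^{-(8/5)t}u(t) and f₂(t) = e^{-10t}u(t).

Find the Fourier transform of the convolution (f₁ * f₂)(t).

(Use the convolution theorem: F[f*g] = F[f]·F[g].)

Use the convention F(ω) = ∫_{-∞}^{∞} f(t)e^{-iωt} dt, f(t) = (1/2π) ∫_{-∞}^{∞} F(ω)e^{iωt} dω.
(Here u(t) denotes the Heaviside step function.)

F[f₁*f₂](ω) = \frac{25}{\left(i \omega + 10\right) \left(5 i \omega + 8\right)^{2}}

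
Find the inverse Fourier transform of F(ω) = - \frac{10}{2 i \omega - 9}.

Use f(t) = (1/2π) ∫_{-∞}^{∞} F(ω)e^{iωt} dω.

f(t) = 5 e^{\frac{9 t}{2}} u\left(- t\right)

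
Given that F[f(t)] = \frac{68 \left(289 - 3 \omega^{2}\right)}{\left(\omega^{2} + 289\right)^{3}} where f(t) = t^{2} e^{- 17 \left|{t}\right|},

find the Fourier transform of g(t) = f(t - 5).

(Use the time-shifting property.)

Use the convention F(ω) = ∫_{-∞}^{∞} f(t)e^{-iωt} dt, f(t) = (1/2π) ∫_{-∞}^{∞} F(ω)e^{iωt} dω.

F[g](ω) = \frac{68 \left(289 - 3 \omega^{2}\right) e^{- 5 i \omega}}{\left(\omega^{2} + 289\right)^{3}}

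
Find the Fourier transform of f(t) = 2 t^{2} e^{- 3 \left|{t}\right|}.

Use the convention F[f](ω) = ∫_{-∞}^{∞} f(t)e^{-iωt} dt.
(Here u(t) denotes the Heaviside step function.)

F(ω) = \frac{72 \left(3 - \omega^{2}\right)}{\left(\omega^{2} + 9\right)^{3}}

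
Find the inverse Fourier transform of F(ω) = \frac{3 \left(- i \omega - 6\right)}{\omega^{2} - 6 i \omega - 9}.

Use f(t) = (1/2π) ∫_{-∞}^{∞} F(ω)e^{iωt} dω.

f(t) = 3 \left(3 t + 1\right) e^{- 3 t} u\left(t\right)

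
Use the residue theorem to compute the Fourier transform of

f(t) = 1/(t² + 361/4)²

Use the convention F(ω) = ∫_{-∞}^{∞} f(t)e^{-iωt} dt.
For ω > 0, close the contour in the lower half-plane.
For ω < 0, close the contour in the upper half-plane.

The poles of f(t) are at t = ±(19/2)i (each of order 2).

Let g(z) = f(z)e^{-iωz}; for large |z| the factor e^{-iωz} decays in the lower half-plane when ω > 0 and in the upper half-plane when ω < 0.

Case ω > 0 (lower half-plane, clockwise contour ⇒ F(ω) = -2πi·ΣRes):
  Res_{z = - \frac{19 i}{2}} g(z) = \frac{i \left(19 \omega + 2\right) e^{- \frac{19 \omega}{2}}}{6859} (pole of order 2)
  F(ω) = -2πi·ΣRes = \frac{2 \pi \left(19 \omega + 2\right) e^{- \frac{19 \omega}{2}}}{6859}

Case ω < 0 (upper half-plane, counterclockwise contour ⇒ F(ω) = +2πi·ΣRes):
  Res_{z = \frac{19 i}{2}} g(z) = \frac{i \left(19 \omega - 2\right) e^{\frac{19 \omega}{2}}}{6859} (pole of order 2)
  F(ω) = 2πi·ΣRes = \frac{2 \pi \left(2 - 19 \omega\right) e^{\frac{19 \omega}{2}}}{6859}

Both cases combine into a single formula in |ω|:

F(ω) = \frac{2 \pi \left(19 \left|{\omega}\right| + 2\right) e^{- \frac{19 \left|{\omega}\right|}{2}}}{6859}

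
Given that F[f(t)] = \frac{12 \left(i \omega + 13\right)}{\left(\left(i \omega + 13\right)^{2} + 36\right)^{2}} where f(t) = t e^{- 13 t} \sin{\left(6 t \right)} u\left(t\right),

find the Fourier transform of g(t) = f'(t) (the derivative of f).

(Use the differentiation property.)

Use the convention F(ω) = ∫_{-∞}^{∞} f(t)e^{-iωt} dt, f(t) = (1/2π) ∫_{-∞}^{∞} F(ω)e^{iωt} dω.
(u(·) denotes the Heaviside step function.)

F[g](ω) = \frac{12 i \omega \left(i \omega + 13\right)}{\left(\left(i \omega + 13\right)^{2} + 36\right)^{2}}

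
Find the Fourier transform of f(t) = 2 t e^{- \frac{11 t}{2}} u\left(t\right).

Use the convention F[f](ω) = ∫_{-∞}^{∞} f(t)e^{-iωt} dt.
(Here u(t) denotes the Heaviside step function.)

F(ω) = \frac{8}{\left(2 i \omega + 11\right)^{2}}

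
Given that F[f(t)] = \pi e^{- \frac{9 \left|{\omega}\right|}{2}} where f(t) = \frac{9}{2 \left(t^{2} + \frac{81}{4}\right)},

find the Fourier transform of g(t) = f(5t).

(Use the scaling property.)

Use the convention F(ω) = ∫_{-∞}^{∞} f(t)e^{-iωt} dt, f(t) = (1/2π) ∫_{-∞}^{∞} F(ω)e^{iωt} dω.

F[g](ω) = \frac{\pi e^{- \frac{9 \left|{\omega}\right|}{10}}}{5}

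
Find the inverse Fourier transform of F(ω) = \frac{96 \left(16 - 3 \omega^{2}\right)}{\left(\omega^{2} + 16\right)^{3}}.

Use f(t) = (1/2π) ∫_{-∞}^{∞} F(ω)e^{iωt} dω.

f(t) = 6 t^{2} e^{- 4 \left|{t}\right|}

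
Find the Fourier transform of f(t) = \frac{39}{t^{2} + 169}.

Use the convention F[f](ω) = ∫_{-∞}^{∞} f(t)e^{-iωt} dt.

F(ω) = 3 \pi e^{- 13 \left|{\omega}\right|}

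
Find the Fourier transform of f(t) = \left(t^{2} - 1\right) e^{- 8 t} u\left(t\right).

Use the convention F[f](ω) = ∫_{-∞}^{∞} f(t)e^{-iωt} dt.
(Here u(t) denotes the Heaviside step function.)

F(ω) = \frac{2 i \omega - \left(i \omega + 8\right)^{3} + 16}{\left(i \omega + 8\right)^{4}}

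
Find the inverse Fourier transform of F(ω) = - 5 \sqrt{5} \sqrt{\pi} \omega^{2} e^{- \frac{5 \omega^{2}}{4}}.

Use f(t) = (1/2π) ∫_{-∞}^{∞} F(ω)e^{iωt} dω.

f(t) = \left(\frac{4 t^{2}}{5} - 2\right) e^{- \frac{t^{2}}{5}}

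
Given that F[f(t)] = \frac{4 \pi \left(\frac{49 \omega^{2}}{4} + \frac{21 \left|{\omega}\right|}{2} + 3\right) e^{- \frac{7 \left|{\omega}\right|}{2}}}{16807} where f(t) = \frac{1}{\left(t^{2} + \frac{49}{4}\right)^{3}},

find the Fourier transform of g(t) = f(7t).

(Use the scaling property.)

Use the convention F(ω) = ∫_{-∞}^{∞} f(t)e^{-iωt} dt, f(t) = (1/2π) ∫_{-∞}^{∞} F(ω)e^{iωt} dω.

F[g](ω) = \frac{\pi \left(\omega^{2} + 6 \left|{\omega}\right| + 12\right) e^{- \frac{\left|{\omega}\right|}{2}}}{117649}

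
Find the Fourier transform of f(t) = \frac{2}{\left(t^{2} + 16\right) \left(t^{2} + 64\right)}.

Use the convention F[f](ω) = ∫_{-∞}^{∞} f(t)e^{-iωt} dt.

F(ω) = \frac{\pi \left(2 e^{4 \left|{\omega}\right|} - 1\right) e^{- 8 \left|{\omega}\right|}}{192}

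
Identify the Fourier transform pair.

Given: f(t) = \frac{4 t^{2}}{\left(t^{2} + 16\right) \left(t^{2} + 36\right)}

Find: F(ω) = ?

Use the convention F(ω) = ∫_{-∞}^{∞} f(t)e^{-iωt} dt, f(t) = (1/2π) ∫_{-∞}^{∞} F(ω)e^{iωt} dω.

F(ω) = \frac{2 \pi \left(3 - 2 e^{2 \left|{\omega}\right|}\right) e^{- 6 \left|{\omega}\right|}}{5}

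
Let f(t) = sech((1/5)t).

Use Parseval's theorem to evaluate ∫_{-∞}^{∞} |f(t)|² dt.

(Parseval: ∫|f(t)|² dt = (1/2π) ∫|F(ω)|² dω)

∫|f(t)|² dt = 10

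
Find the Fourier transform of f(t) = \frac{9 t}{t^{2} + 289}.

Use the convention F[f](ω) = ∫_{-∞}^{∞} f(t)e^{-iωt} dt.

F(ω) = - 9 i \pi e^{- 17 \left|{\omega}\right|} \operatorname{sign}{\left(\omega \right)}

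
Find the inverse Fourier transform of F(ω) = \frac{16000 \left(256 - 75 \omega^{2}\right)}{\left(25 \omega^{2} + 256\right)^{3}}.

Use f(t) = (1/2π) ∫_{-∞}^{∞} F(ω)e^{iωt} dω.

f(t) = 2 t^{2} e^{- \frac{16 \left|{t}\right|}{5}}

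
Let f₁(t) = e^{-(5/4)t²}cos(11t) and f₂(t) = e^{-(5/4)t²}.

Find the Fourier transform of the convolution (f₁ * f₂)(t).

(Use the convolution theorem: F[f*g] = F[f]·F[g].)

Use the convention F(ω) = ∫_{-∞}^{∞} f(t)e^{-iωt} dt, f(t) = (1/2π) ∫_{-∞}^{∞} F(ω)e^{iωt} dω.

F[f₁*f₂](ω) = \frac{2 \pi \left(e^{\frac{44 \omega}{5}} + 1\right) e^{- \frac{2 \omega^{2}}{5} - \frac{22 \omega}{5} - \frac{121}{5}}}{5}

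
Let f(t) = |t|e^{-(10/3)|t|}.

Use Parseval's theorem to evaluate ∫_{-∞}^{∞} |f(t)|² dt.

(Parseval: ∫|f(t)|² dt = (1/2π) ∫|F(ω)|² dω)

∫|f(t)|² dt = \frac{27}{2000}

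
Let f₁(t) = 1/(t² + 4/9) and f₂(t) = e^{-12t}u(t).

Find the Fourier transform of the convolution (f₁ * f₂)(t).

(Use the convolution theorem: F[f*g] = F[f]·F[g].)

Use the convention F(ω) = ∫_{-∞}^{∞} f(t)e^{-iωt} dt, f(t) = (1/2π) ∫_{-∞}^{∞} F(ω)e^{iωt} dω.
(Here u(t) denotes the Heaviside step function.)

F[f₁*f₂](ω) = \frac{3 \pi e^{- \frac{2 \left|{\omega}\right|}{3}}}{2 \left(i \omega + 12\right)}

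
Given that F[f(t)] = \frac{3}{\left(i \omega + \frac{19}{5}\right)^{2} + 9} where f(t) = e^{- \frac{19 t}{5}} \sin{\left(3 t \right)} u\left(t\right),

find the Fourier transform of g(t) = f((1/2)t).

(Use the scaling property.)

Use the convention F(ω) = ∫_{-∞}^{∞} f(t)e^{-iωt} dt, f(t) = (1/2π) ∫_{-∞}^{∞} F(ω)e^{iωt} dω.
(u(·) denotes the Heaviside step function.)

F[g](ω) = \frac{150}{\left(10 i \omega + 19\right)^{2} + 225}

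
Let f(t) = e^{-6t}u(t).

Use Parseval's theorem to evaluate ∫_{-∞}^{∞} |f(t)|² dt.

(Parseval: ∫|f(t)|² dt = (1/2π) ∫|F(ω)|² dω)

∫|f(t)|² dt = \frac{1}{12}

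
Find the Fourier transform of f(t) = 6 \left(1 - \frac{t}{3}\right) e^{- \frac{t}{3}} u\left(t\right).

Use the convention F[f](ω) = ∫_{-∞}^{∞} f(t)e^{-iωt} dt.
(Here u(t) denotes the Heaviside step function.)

F(ω) = \frac{54 i \omega}{- 9 \omega^{2} + 6 i \omega + 1}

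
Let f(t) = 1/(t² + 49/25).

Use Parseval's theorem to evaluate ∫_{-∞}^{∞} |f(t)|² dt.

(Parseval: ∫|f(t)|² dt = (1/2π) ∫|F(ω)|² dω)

∫|f(t)|² dt = \frac{125 \pi}{686}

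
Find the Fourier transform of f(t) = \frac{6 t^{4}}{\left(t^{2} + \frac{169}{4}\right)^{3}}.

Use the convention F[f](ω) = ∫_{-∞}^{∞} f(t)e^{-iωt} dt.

F(ω) = \frac{3 \pi \left(169 \omega^{2} - 130 \left|{\omega}\right| + 12\right) e^{- \frac{13 \left|{\omega}\right|}{2}}}{104}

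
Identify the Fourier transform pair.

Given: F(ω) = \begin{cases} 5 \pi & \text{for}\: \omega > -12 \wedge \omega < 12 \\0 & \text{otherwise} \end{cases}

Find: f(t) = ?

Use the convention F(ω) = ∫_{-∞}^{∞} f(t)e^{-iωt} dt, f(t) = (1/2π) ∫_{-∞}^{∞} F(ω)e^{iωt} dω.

f(t) = \frac{5 \sin{\left(12 t \right)}}{t}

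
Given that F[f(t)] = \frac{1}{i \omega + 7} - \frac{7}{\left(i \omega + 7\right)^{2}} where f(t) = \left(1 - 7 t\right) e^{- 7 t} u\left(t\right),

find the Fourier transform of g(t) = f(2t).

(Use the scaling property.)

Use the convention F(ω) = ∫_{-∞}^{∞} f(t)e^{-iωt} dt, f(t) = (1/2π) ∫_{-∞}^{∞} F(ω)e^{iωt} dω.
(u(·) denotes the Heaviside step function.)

F[g](ω) = \frac{i \omega}{- \omega^{2} + 28 i \omega + 196}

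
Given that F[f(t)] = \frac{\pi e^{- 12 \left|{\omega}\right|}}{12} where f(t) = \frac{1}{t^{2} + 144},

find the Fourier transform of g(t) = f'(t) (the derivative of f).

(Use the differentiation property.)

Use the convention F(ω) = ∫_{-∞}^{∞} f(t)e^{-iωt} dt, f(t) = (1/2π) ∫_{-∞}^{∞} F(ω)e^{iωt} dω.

F[g](ω) = \frac{i \pi \omega e^{- 12 \left|{\omega}\right|}}{12}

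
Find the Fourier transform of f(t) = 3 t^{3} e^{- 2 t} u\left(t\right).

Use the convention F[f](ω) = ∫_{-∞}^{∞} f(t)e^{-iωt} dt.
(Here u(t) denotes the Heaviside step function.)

F(ω) = \frac{18}{\left(i \omega + 2\right)^{4}}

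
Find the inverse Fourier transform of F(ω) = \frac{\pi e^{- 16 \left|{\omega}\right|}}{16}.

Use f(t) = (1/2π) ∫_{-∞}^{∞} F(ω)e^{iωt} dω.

f(t) = \frac{1}{t^{2} + 256}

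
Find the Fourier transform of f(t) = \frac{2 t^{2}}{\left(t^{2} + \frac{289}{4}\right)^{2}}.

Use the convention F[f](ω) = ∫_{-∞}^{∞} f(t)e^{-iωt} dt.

F(ω) = \frac{\pi \left(2 - 17 \left|{\omega}\right|\right) e^{- \frac{17 \left|{\omega}\right|}{2}}}{17}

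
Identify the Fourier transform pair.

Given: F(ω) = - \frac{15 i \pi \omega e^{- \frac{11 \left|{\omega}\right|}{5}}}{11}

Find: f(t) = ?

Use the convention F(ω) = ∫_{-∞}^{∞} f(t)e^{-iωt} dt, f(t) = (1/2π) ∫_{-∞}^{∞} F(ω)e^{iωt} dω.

f(t) = \frac{6 t}{\left(t^{2} + \frac{121}{25}\right)^{2}}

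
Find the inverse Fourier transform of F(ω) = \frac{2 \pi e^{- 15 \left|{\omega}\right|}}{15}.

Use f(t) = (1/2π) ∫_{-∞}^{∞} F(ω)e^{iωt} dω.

f(t) = \frac{2}{t^{2} + 225}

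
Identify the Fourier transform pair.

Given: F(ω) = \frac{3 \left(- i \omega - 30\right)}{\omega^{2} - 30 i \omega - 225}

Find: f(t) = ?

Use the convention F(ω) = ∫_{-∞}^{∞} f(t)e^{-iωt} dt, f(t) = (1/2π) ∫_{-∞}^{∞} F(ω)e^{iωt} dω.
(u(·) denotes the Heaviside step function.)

f(t) = 3 \left(15 t + 1\right) e^{- 15 t} u\left(t\right)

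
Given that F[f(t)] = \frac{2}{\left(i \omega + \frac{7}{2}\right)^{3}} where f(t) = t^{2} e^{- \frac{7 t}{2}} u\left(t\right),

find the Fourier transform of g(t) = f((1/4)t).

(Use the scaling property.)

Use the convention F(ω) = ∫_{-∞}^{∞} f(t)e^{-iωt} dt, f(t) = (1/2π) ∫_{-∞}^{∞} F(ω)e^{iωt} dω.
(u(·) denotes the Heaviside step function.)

F[g](ω) = \frac{64}{\left(8 i \omega + 7\right)^{3}}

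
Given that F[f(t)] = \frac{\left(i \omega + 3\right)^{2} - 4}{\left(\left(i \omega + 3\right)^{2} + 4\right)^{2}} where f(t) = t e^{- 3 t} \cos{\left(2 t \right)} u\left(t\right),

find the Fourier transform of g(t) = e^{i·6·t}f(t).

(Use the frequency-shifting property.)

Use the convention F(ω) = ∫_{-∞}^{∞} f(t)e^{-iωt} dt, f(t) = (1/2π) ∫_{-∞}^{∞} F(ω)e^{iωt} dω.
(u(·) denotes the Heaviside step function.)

F[g](ω) = \frac{\left(i \left(\omega - 6\right) + 3\right)^{2} - 4}{\left(\left(i \left(\omega - 6\right) + 3\right)^{2} + 4\right)^{2}}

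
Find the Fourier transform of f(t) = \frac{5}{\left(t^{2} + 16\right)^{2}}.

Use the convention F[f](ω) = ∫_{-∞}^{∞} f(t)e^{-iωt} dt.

F(ω) = \frac{5 \pi \left(4 \left|{\omega}\right| + 1\right) e^{- 4 \left|{\omega}\right|}}{128}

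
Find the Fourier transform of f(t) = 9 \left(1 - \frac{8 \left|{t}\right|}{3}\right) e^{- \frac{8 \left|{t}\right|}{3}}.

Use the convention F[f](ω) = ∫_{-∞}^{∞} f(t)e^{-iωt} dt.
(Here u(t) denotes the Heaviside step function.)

F(ω) = \frac{7776 \omega^{2}}{\left(9 \omega^{2} + 64\right)^{2}}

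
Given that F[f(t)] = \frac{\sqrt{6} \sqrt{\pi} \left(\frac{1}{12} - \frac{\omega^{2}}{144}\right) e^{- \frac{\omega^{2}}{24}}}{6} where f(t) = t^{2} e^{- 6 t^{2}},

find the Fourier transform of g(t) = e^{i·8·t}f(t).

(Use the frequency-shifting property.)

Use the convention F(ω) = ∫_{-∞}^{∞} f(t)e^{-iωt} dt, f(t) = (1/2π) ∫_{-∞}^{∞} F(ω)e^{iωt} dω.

F[g](ω) = \frac{\sqrt{6} \sqrt{\pi} \left(12 - \left(\omega - 8\right)^{2}\right) e^{- \frac{\left(\omega - 8\right)^{2}}{24}}}{864}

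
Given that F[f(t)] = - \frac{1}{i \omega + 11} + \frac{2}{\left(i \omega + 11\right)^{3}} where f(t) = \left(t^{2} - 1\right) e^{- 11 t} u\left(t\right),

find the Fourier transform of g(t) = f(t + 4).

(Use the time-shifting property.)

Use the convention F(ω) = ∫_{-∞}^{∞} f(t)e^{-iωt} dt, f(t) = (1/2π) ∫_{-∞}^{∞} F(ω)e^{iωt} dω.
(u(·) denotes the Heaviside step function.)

F[g](ω) = \frac{\left(2 i \omega - \left(i \omega + 11\right)^{3} + 22\right) e^{4 i \omega}}{\left(i \omega + 11\right)^{4}}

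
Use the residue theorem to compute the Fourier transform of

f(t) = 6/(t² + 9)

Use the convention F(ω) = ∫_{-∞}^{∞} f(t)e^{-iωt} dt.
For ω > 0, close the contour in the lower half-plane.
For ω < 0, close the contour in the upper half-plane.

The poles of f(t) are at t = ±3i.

Let g(z) = f(z)e^{-iωz}; for large |z| the factor e^{-iωz} decays in the lower half-plane when ω > 0 and in the upper half-plane when ω < 0.

Case ω > 0 (lower half-plane, clockwise contour ⇒ F(ω) = -2πi·ΣRes):
  Res_{z = - 3 i} g(z) = i e^{- 3 \omega}
  F(ω) = -2πi·ΣRes = 2 \pi e^{- 3 \omega}

Case ω < 0 (upper half-plane, counterclockwise contour ⇒ F(ω) = +2πi·ΣRes):
  Res_{z = 3 i} g(z) = - i e^{3 \omega}
  F(ω) = 2πi·ΣRes = 2 \pi e^{3 \omega}

Both cases combine into a single formula in |ω|:

F(ω) = 2 \pi e^{- 3 \left|{\omega}\right|}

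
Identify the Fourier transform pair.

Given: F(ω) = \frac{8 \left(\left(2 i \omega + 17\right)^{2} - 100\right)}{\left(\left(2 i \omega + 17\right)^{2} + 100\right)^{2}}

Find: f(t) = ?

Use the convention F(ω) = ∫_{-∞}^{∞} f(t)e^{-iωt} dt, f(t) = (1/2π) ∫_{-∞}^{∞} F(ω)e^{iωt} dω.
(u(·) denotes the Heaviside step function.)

f(t) = 2 t e^{- \frac{17 t}{2}} \cos{\left(5 t \right)} u\left(t\right)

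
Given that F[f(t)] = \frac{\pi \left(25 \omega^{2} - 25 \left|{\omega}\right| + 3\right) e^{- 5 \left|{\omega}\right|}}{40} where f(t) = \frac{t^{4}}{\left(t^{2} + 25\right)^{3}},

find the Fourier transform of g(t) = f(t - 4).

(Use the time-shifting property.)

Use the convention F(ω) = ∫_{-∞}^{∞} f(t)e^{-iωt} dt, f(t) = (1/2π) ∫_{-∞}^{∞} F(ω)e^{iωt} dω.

F[g](ω) = \frac{\pi \left(25 \omega^{2} - 25 \left|{\omega}\right| + 3\right) e^{- 4 i \omega - 5 \left|{\omega}\right|}}{40}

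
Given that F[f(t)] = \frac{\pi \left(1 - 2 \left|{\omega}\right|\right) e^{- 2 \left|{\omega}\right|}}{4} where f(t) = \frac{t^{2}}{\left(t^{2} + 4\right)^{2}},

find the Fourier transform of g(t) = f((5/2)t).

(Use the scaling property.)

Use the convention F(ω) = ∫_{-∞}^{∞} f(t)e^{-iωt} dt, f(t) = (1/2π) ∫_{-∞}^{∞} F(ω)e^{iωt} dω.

F[g](ω) = \frac{\pi \left(5 - 4 \left|{\omega}\right|\right) e^{- \frac{4 \left|{\omega}\right|}{5}}}{50}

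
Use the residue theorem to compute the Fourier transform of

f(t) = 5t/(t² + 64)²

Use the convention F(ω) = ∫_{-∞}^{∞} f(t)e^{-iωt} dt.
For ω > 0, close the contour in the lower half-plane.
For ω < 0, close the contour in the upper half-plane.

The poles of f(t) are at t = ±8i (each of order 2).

Let g(z) = f(z)e^{-iωz}; for large |z| the factor e^{-iωz} decays in the lower half-plane when ω > 0 and in the upper half-plane when ω < 0.

Case ω > 0 (lower half-plane, clockwise contour ⇒ F(ω) = -2πi·ΣRes):
  Res_{z = - 8 i} g(z) = \frac{5 \omega e^{- 8 \omega}}{32} (pole of order 2)
  F(ω) = -2πi·ΣRes = - \frac{5 i \pi \omega e^{- 8 \omega}}{16}

Case ω < 0 (upper half-plane, counterclockwise contour ⇒ F(ω) = +2πi·ΣRes):
  Res_{z = 8 i} g(z) = - \frac{5 \omega e^{8 \omega}}{32} (pole of order 2)
  F(ω) = 2πi·ΣRes = - \frac{5 i \pi \omega e^{8 \omega}}{16}

Both cases combine into a single formula in |ω|:

F(ω) = - \frac{5 i \pi \omega e^{- 8 \left|{\omega}\right|}}{16}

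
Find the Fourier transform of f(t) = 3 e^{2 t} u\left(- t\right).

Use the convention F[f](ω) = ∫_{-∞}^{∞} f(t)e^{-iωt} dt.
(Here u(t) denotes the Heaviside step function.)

F(ω) = - \frac{3}{i \omega - 2}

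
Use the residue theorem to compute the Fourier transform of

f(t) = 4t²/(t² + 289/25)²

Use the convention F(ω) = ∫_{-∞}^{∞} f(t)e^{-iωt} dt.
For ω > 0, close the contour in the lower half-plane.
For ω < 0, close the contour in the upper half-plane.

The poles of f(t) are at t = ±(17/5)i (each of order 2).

Let g(z) = f(z)e^{-iωz}; for large |z| the factor e^{-iωz} decays in the lower half-plane when ω > 0 and in the upper half-plane when ω < 0.

Case ω > 0 (lower half-plane, clockwise contour ⇒ F(ω) = -2πi·ΣRes):
  Res_{z = - \frac{17 i}{5}} g(z) = i \left(\frac{5}{17} - \omega\right) e^{- \frac{17 \omega}{5}} (pole of order 2)
  F(ω) = -2πi·ΣRes = \frac{2 \pi \left(5 - 17 \omega\right) e^{- \frac{17 \omega}{5}}}{17}

Case ω < 0 (upper half-plane, counterclockwise contour ⇒ F(ω) = +2πi·ΣRes):
  Res_{z = \frac{17 i}{5}} g(z) = i \left(- \omega - \frac{5}{17}\right) e^{\frac{17 \omega}{5}} (pole of order 2)
  F(ω) = 2πi·ΣRes = \frac{2 \pi \left(17 \omega + 5\right) e^{\frac{17 \omega}{5}}}{17}

Both cases combine into a single formula in |ω|:

F(ω) = \frac{2 \pi \left(5 - 17 \left|{\omega}\right|\right) e^{- \frac{17 \left|{\omega}\right|}{5}}}{17}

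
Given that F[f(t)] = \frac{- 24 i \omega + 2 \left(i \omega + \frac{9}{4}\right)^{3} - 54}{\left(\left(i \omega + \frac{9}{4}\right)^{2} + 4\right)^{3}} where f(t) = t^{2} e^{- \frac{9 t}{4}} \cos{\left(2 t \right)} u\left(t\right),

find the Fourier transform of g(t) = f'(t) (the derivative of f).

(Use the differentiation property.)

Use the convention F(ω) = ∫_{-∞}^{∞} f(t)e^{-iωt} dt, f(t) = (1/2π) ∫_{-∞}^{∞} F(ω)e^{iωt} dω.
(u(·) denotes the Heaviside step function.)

F[g](ω) = - \frac{128 i \omega \left(768 i \omega - \left(4 i \omega + 9\right)^{3} + 1728\right)}{\left(\left(4 i \omega + 9\right)^{2} + 64\right)^{3}}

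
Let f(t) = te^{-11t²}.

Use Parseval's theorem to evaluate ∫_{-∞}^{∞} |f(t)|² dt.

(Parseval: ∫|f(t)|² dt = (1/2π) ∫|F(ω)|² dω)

∫|f(t)|² dt = \frac{\sqrt{22} \sqrt{\pi}}{968}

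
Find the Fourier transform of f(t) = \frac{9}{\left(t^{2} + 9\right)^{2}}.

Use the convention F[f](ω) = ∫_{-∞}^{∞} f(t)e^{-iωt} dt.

F(ω) = \frac{\pi \left(3 \left|{\omega}\right| + 1\right) e^{- 3 \left|{\omega}\right|}}{6}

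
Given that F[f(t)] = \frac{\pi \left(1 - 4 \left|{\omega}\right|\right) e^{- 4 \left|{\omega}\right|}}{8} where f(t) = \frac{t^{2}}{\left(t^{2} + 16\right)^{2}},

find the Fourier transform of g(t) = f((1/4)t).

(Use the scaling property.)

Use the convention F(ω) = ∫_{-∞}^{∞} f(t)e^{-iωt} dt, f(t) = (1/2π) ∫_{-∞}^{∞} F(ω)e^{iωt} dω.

F[g](ω) = \frac{\pi \left(1 - 16 \left|{\omega}\right|\right) e^{- 16 \left|{\omega}\right|}}{2}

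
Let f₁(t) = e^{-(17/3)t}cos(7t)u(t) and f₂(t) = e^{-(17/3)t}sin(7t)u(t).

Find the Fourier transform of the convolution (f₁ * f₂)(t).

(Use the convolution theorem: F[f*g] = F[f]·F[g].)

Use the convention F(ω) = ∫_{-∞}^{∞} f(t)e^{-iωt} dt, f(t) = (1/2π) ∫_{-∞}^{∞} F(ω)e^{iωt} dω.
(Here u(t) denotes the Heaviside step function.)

F[f₁*f₂](ω) = \frac{189 \left(3 i \omega + 17\right)}{\left(\left(3 i \omega + 17\right)^{2} + 441\right)^{2}}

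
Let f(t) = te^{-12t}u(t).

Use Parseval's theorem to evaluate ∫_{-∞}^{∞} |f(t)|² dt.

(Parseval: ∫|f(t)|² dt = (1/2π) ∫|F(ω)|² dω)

∫|f(t)|² dt = \frac{1}{6912}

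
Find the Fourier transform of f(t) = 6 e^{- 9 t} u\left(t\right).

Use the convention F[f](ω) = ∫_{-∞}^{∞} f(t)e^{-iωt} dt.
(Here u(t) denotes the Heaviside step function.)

F(ω) = \frac{6}{i \omega + 9}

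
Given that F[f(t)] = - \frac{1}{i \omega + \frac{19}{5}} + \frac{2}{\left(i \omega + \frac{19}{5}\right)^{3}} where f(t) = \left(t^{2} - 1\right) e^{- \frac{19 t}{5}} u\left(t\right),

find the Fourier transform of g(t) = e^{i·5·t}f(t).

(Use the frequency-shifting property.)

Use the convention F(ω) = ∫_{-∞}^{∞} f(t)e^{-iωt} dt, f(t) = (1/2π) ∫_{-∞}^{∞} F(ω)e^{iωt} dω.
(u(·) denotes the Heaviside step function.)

F[g](ω) = \frac{5 \left(250 i \left(\omega - 5\right) - \left(5 i \left(\omega - 5\right) + 19\right)^{3} + 950\right)}{\left(5 i \left(\omega - 5\right) + 19\right)^{4}}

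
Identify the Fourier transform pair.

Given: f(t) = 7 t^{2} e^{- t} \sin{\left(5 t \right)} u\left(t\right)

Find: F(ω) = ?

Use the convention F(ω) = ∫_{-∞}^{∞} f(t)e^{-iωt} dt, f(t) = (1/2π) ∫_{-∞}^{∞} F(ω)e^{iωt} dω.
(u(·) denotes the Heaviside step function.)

F(ω) = \frac{70 \left(3 \left(i \omega + 1\right)^{2} - 25\right)}{\left(\left(i \omega + 1\right)^{2} + 25\right)^{3}}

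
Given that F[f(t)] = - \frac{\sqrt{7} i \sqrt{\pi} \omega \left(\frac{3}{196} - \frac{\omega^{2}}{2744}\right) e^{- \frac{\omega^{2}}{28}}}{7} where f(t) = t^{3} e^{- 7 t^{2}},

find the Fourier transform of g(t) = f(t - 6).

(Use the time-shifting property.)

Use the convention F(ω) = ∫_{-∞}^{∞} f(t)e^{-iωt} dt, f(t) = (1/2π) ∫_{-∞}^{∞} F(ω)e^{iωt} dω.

F[g](ω) = \frac{\sqrt{7} i \sqrt{\pi} \omega \left(\omega^{2} - 42\right) e^{- \frac{\omega \left(\omega + 168 i\right)}{28}}}{19208}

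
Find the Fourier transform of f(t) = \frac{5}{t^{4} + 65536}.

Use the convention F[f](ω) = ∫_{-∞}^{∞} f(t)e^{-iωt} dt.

F(ω) = \frac{5 \pi e^{- 8 \sqrt{2} \left|{\omega}\right|} \sin{\left(8 \sqrt{2} \left|{\omega}\right| + \frac{\pi}{4} \right)}}{4096}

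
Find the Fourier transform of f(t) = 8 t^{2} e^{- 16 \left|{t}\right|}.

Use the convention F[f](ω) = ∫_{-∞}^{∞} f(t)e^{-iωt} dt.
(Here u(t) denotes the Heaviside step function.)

F(ω) = \frac{512 \left(256 - 3 \omega^{2}\right)}{\left(\omega^{2} + 256\right)^{3}}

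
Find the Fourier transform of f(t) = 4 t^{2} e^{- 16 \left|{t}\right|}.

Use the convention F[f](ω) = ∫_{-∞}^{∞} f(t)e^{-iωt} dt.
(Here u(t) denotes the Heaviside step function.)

F(ω) = \frac{256 \left(256 - 3 \omega^{2}\right)}{\left(\omega^{2} + 256\right)^{3}}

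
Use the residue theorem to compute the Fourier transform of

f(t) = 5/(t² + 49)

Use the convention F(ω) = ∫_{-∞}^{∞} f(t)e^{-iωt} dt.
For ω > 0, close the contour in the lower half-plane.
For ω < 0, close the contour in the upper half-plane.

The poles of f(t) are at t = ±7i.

Let g(z) = f(z)e^{-iωz}; for large |z| the factor e^{-iωz} decays in the lower half-plane when ω > 0 and in the upper half-plane when ω < 0.

Case ω > 0 (lower half-plane, clockwise contour ⇒ F(ω) = -2πi·ΣRes):
  Res_{z = - 7 i} g(z) = \frac{5 i e^{- 7 \omega}}{14}
  F(ω) = -2πi·ΣRes = \frac{5 \pi e^{- 7 \omega}}{7}

Case ω < 0 (upper half-plane, counterclockwise contour ⇒ F(ω) = +2πi·ΣRes):
  Res_{z = 7 i} g(z) = - \frac{5 i e^{7 \omega}}{14}
  F(ω) = 2πi·ΣRes = \frac{5 \pi e^{7 \omega}}{7}

Both cases combine into a single formula in |ω|:

F(ω) = \frac{5 \pi e^{- 7 \left|{\omega}\right|}}{7}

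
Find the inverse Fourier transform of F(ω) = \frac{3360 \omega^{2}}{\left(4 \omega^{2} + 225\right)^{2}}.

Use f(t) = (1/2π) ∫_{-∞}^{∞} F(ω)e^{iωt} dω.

f(t) = 7 \left(1 - \frac{15 \left|{t}\right|}{2}\right) e^{- \frac{15 \left|{t}\right|}{2}}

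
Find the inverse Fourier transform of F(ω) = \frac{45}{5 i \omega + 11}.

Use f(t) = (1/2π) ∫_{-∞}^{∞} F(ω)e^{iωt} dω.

f(t) = 9 e^{- \frac{11 t}{5}} u\left(t\right)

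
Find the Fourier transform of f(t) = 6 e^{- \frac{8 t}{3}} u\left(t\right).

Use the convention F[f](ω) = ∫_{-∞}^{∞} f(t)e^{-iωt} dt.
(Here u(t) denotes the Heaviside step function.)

F(ω) = \frac{18}{3 i \omega + 8}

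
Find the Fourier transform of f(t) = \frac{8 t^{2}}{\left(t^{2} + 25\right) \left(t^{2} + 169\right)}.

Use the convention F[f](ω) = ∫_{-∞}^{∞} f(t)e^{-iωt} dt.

F(ω) = \frac{\pi \left(13 - 5 e^{8 \left|{\omega}\right|}\right) e^{- 13 \left|{\omega}\right|}}{18}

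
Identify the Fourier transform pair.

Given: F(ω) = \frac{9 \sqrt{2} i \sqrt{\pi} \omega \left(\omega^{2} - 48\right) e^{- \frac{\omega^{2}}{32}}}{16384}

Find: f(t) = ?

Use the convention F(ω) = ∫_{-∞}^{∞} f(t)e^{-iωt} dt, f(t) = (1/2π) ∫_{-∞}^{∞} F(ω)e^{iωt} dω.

f(t) = 9 t^{3} e^{- 8 t^{2}}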